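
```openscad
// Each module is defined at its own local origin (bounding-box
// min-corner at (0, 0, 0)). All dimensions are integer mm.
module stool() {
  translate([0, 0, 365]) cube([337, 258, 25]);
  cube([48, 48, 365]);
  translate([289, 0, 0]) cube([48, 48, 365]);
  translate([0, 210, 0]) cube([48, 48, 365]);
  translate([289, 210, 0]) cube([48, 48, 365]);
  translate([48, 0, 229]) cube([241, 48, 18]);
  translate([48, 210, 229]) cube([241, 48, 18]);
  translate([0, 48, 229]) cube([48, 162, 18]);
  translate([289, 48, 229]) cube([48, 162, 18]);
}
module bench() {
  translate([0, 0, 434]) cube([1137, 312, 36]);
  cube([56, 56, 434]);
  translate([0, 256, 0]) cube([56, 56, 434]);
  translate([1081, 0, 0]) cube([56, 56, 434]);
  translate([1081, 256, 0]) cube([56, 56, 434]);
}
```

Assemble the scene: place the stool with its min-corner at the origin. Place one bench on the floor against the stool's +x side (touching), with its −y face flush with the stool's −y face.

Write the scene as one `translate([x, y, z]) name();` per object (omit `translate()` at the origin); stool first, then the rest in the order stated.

stool();
translate([337, 0, 0]) bench();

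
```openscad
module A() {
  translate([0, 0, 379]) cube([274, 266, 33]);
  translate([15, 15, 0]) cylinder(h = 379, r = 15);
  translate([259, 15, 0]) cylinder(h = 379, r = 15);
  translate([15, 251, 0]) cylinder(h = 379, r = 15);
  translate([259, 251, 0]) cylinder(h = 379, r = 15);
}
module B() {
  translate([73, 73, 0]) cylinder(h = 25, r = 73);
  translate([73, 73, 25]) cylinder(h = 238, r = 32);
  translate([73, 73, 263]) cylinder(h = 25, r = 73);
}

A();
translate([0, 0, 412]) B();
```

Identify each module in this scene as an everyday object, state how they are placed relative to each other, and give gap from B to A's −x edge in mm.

A is a stool. B is a spool. The spool is on top of the stool. The gap from the spool to the stool's −x edge is 0 mm.

The spool's min-x is at 0; the stool's min-x is 0; gap = 0 mm.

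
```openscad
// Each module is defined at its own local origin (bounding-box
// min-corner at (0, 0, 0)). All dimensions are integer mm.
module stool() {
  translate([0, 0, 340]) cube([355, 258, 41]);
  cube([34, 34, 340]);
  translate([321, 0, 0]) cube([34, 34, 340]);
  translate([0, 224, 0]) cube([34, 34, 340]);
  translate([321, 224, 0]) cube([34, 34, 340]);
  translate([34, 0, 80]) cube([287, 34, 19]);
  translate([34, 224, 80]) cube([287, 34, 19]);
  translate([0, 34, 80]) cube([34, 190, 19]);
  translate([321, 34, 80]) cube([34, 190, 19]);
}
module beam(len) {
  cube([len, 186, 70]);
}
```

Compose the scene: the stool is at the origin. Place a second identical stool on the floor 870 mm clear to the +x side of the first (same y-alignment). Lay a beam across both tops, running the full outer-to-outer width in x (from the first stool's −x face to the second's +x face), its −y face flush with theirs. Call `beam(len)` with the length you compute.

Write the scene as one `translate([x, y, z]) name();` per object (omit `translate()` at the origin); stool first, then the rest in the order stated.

stool();
translate([1225, 0, 0]) stool();
translate([0, 0, 381]) beam(1580);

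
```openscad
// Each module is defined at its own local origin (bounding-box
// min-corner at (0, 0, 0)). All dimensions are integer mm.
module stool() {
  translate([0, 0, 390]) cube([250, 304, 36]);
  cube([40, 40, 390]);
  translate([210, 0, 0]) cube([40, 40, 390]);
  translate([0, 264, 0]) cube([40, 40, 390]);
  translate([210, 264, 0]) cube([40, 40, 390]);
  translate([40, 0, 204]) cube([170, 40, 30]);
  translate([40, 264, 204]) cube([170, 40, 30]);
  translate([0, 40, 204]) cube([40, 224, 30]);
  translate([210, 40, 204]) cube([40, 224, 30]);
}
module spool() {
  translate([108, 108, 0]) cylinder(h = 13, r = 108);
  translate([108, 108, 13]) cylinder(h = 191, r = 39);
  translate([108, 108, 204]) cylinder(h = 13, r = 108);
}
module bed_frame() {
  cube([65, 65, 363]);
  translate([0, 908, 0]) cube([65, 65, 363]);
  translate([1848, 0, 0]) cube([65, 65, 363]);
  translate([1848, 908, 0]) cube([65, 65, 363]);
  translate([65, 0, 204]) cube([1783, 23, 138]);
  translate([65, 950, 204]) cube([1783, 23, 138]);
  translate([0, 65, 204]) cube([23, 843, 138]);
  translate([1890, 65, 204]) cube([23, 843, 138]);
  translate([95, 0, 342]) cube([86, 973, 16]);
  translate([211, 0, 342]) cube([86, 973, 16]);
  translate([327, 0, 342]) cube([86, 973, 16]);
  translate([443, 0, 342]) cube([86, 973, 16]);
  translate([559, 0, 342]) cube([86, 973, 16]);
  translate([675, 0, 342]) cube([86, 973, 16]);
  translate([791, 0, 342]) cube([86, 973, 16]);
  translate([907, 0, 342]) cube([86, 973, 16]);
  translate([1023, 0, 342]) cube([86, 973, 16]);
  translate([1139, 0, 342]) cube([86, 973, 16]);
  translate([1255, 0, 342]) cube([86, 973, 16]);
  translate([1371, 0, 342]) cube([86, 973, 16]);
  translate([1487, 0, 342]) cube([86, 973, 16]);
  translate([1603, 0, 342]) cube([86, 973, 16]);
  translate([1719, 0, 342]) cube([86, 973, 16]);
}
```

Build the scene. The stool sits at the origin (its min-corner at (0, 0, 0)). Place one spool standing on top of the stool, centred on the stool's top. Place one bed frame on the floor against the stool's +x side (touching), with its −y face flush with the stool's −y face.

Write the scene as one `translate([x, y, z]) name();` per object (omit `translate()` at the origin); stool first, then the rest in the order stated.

stool();
translate([17, 44, 426]) spool();
translate([250, 0, 0]) bed_frame();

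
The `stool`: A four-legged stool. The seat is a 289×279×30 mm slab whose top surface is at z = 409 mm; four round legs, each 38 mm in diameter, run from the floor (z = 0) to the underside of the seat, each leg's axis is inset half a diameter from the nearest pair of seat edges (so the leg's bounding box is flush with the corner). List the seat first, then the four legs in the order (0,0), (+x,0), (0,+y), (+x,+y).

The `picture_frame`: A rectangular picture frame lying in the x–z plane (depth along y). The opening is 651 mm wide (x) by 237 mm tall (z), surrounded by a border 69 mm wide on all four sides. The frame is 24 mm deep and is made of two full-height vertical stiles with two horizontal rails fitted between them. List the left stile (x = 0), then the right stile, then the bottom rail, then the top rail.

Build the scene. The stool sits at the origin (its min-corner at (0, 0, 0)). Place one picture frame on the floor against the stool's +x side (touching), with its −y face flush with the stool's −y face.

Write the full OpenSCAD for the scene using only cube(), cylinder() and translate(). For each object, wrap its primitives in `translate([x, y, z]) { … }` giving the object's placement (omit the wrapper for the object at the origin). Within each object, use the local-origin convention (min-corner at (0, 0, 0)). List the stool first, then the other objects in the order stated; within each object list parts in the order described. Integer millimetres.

translate([0, 0, 379]) cube([289, 279, 30]);
translate([19, 19, 0]) cylinder(h = 379, r = 19);
translate([270, 19, 0]) cylinder(h = 379, r = 19);
translate([19, 260, 0]) cylinder(h = 379, r = 19);
translate([270, 260, 0]) cylinder(h = 379, r = 19);
translate([289, 0, 0]) {
  cube([69, 24, 375]);
  translate([720, 0, 0]) cube([69, 24, 375]);
  translate([69, 0, 0]) cube([651, 24, 69]);
  translate([69, 0, 306]) cube([651, 24, 69]);
}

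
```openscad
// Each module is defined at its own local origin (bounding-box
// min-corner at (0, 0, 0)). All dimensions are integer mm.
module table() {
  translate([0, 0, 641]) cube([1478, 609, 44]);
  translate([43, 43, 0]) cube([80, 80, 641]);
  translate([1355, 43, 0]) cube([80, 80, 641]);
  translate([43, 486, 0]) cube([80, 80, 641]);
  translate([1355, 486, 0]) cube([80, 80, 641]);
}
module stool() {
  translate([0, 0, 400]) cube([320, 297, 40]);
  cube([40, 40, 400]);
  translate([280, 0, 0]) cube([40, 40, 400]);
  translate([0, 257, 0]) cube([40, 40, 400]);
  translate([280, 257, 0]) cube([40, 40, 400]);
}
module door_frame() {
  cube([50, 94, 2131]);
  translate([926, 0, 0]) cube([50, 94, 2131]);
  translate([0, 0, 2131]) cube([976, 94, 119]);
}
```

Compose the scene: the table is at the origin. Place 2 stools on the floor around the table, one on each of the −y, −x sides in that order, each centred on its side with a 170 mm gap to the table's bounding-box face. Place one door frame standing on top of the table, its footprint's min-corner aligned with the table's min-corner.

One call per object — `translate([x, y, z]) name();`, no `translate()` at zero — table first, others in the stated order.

table();
translate([579, -467, 0]) stool();
translate([-490, 156, 0]) stool();
translate([0, 0, 685]) door_frame();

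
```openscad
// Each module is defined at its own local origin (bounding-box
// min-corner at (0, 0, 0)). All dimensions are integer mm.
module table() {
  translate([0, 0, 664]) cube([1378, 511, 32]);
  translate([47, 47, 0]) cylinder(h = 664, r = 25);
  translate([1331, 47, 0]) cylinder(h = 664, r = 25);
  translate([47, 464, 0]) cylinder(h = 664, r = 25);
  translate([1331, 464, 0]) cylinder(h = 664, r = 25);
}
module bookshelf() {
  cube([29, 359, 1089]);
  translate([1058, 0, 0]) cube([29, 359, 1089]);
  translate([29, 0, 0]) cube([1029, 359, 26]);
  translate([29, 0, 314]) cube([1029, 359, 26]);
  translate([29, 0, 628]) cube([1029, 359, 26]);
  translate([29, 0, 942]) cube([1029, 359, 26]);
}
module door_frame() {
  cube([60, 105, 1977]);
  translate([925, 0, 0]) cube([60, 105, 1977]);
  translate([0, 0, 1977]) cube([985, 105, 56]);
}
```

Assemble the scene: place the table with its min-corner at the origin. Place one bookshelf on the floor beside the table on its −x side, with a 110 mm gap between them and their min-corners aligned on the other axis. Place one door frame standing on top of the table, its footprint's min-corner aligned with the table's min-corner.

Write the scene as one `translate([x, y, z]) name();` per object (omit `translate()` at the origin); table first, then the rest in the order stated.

table();
translate([-1197, 0, 0]) bookshelf();
translate([0, 0, 696]) door_frame();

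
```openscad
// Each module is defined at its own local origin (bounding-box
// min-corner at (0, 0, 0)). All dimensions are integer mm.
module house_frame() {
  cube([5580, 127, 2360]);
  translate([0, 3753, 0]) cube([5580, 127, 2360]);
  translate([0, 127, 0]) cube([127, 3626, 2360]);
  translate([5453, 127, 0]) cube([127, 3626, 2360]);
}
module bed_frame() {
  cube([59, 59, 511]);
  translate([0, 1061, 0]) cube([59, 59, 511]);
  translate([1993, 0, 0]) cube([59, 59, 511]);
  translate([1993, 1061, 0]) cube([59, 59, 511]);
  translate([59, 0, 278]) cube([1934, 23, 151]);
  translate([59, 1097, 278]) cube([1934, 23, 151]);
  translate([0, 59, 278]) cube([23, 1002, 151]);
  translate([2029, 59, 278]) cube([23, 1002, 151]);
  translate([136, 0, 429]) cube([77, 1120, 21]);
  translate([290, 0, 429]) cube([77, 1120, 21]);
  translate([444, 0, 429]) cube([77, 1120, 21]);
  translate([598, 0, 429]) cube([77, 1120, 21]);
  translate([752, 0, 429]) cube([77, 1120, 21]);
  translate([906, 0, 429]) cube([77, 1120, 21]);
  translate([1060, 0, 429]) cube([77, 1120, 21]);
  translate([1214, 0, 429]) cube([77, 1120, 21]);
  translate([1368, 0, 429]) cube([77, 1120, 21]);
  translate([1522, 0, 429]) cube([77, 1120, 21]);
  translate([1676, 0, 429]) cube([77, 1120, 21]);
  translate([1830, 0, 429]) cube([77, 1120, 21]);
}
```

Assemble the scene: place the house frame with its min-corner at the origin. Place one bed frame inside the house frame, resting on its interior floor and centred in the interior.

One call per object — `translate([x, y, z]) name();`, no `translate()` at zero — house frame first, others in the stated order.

house_frame();
translate([1764, 1380, 0]) bed_frame();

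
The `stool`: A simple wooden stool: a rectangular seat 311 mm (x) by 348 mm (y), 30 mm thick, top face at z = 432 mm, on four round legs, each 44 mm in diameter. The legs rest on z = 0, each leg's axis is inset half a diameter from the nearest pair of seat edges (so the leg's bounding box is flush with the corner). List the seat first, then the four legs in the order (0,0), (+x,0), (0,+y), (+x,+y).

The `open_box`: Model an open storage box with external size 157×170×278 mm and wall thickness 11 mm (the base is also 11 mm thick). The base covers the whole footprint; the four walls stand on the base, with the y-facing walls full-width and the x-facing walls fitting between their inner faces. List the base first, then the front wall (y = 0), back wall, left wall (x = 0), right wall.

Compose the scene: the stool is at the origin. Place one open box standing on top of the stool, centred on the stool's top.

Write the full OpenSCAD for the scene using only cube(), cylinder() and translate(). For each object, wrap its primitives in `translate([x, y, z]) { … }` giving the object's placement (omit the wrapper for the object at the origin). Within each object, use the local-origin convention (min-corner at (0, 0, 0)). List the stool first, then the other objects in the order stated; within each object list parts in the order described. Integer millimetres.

translate([0, 0, 402]) cube([311, 348, 30]);
translate([22, 22, 0]) cylinder(h = 402, r = 22);
translate([289, 22, 0]) cylinder(h = 402, r = 22);
translate([22, 326, 0]) cylinder(h = 402, r = 22);
translate([289, 326, 0]) cylinder(h = 402, r = 22);
translate([77, 89, 432]) {
  cube([157, 170, 11]);
  translate([0, 0, 11]) cube([157, 11, 267]);
  translate([0, 159, 11]) cube([157, 11, 267]);
  translate([0, 11, 11]) cube([11, 148, 267]);
  translate([146, 11, 11]) cube([11, 148, 267]);
}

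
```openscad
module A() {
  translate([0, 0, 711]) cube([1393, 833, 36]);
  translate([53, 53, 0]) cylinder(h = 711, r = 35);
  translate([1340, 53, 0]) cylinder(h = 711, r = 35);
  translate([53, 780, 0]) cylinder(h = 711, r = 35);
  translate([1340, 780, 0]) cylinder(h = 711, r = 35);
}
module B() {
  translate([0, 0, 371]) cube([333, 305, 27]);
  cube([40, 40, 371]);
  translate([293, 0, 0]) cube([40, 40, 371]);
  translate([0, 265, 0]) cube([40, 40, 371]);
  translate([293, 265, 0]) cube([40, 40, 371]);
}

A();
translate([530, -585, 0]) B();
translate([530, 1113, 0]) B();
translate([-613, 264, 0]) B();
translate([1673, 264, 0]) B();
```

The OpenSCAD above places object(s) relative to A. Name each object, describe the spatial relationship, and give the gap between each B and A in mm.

A is a table. B is a stool. Four stools sit around the table at the −y, +y, −x, +x sides. The gap between each stool and the table is 280 mm.

Each stool's nearest face is 280 mm from the table's bounding box.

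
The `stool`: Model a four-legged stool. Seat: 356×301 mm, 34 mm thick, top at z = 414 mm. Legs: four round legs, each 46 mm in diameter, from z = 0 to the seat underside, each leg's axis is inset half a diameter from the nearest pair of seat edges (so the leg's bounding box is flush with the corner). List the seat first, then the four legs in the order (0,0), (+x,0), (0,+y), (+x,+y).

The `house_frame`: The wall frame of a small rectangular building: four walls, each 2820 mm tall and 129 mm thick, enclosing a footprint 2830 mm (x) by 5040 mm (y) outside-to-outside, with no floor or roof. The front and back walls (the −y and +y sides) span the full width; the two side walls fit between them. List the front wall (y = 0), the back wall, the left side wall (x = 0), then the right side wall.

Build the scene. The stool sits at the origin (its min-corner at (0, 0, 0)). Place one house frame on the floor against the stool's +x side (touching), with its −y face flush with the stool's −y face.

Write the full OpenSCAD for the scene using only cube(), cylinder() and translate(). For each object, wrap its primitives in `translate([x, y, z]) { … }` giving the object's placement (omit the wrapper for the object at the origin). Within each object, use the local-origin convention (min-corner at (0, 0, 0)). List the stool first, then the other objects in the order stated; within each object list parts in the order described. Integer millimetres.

translate([0, 0, 380]) cube([356, 301, 34]);
translate([23, 23, 0]) cylinder(h = 380, r = 23);
translate([333, 23, 0]) cylinder(h = 380, r = 23);
translate([23, 278, 0]) cylinder(h = 380, r = 23);
translate([333, 278, 0]) cylinder(h = 380, r = 23);
translate([356, 0, 0]) {
  cube([2830, 129, 2820]);
  translate([0, 4911, 0]) cube([2830, 129, 2820]);
  translate([0, 129, 0]) cube([129, 4782, 2820]);
  translate([2701, 129, 0]) cube([129, 4782, 2820]);
}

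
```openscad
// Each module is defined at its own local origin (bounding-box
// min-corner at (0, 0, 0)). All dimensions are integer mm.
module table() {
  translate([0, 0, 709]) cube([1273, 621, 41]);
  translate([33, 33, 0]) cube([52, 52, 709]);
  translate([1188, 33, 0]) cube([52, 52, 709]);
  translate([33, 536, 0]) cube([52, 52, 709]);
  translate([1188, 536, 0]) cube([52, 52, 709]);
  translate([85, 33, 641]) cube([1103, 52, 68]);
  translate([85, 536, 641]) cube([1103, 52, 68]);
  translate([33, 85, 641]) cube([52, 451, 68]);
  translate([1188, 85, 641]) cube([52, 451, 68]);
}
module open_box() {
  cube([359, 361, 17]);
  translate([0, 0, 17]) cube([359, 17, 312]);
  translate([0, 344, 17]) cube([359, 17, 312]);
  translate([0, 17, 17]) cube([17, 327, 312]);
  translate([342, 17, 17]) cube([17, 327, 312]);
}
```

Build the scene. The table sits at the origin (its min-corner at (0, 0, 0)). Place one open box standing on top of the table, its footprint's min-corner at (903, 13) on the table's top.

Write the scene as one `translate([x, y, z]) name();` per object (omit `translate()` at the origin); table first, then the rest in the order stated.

table();
translate([903, 13, 750]) open_box();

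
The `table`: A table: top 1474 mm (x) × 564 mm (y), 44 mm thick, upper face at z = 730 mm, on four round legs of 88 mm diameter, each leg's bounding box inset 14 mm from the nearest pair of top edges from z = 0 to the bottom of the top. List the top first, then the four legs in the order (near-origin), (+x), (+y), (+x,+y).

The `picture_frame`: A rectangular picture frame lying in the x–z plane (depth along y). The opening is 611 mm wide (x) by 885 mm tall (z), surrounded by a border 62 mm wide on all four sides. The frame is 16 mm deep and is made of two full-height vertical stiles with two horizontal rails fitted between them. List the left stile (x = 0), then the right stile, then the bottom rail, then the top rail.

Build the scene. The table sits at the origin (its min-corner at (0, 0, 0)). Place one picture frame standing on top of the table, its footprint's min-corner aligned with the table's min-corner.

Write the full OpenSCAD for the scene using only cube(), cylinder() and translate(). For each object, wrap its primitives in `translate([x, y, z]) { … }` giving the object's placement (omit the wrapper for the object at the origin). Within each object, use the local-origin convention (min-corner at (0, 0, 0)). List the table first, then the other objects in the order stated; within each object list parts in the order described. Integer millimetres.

translate([0, 0, 686]) cube([1474, 564, 44]);
translate([58, 58, 0]) cylinder(h = 686, r = 44);
translate([1416, 58, 0]) cylinder(h = 686, r = 44);
translate([58, 506, 0]) cylinder(h = 686, r = 44);
translate([1416, 506, 0]) cylinder(h = 686, r = 44);
translate([0, 0, 730]) {
  cube([62, 16, 1009]);
  translate([673, 0, 0]) cube([62, 16, 1009]);
  translate([62, 0, 0]) cube([611, 16, 62]);
  translate([62, 0, 947]) cube([611, 16, 62]);
}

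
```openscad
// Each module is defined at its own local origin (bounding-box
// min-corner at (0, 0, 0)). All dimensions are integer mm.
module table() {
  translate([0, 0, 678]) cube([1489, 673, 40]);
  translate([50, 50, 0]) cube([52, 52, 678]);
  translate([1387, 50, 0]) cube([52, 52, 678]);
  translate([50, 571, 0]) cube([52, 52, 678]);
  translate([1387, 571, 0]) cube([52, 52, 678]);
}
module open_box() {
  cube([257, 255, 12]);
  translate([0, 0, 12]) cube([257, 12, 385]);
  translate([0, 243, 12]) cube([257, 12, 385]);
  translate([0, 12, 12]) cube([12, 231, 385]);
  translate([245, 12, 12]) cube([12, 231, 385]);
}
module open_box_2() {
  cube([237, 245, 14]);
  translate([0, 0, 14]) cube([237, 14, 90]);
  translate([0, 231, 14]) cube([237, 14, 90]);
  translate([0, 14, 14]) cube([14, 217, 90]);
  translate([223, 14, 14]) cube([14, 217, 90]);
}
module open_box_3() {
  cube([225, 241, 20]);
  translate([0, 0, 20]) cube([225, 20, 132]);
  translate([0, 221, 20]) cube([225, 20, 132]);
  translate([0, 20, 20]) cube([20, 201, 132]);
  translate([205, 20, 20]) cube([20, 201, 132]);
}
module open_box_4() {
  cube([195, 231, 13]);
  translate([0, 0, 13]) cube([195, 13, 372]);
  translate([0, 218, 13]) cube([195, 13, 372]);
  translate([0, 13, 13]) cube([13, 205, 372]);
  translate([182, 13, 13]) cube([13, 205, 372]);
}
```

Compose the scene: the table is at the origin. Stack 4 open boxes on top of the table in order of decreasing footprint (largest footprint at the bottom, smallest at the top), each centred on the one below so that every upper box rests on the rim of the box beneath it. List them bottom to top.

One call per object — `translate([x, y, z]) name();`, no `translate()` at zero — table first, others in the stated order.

table();
translate([616, 209, 718]) open_box();
translate([626, 214, 1115]) open_box_2();
translate([632, 216, 1219]) open_box_3();
translate([647, 221, 1371]) open_box_4();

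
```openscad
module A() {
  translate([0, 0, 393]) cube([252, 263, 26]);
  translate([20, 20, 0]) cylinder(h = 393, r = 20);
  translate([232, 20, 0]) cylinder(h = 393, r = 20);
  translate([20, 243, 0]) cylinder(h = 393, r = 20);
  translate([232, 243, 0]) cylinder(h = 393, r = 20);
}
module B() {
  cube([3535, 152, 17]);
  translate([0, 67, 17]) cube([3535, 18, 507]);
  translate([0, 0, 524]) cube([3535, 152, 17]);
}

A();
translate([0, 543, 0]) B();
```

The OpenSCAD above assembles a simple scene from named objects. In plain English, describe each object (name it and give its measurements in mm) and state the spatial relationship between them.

A is a simple wooden stool: a rectangular seat 252 mm (x) by 263 mm (y), 26 mm thick, top face at z = 419 mm, on four round legs, each 40 mm in diameter. The legs rest on z = 0, each leg's axis is inset half a diameter from the nearest pair of seat edges (so the leg's bounding box is flush with the corner).

B is an I-beam lying along x, 3535 mm long. Overall section height 541 mm. Two flanges 152 mm wide (y) and 17 mm thick, one on the floor and one at the top; a web 18 mm thick runs between them, centred on the flange width.

The I-beam is on the floor beside the stool on its +y side.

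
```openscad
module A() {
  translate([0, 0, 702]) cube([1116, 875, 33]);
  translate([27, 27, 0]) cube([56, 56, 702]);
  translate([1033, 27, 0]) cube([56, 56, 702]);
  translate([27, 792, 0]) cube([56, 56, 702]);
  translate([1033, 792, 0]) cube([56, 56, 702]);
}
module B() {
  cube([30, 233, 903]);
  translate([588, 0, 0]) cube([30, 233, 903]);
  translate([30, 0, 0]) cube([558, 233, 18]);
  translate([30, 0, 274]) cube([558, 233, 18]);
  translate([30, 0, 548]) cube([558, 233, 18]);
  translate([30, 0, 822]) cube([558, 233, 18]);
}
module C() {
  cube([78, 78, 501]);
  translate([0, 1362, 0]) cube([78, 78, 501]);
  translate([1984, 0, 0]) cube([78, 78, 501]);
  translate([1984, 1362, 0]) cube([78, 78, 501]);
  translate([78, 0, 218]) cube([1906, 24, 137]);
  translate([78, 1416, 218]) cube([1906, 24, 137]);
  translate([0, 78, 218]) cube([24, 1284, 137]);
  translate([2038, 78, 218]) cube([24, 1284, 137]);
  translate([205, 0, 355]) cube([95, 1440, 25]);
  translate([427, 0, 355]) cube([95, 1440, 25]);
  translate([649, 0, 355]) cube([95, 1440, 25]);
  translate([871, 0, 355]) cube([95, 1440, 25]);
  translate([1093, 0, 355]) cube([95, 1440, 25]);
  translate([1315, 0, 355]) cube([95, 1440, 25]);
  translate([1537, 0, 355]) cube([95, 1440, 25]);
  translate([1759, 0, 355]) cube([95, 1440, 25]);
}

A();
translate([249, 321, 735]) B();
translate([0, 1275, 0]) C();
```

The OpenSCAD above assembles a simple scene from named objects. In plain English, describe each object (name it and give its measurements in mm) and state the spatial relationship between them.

A is a table: top 1116 mm (x) × 875 mm (y), 33 mm thick, upper face at z = 735 mm, on four 56×56 mm square legs, each inset 27 mm from the nearest pair of top edges, running from z = 0 to the bottom of the top.

B is an open bookshelf. Two side panels, each 30 mm thick, 233 mm deep and 903 mm tall, stand 618 mm apart (outside-to-outside). Between them sit 4 shelves, each 18 mm thick and 233 mm deep, spanning the full gap between the sides. The bottom shelf rests on the floor (its underside at z = 0) and the clear gap between one shelf's top and the next shelf's underside is 256 mm.

C is a bed frame 2062 mm long (x) by 1440 mm wide (y). Four 78×78 mm corner posts, 501 mm tall, at the corners of the footprint. Four rails of 24 mm thickness and 137 mm height run between adjacent posts with their undersides at z = 218 mm, their outer faces flush with the outside of the frame (the two x-running rails run between the posts' inner faces; the two y-running rails run between the posts' inner faces). 8 slats, each 95 mm wide (x) and 25 mm thick, lie across the top of the two x-running rails, running the full 1440 mm width of the frame in y; the slats are evenly spaced along x between the inner faces of the end posts with equal gaps (rounded down to the nearest mm) at the −x end and between each pair — any rounding remainder accumulates at the +x end.

The bookshelf is on top of the table, centred. The bed frame is on the floor beside the table on its +y side.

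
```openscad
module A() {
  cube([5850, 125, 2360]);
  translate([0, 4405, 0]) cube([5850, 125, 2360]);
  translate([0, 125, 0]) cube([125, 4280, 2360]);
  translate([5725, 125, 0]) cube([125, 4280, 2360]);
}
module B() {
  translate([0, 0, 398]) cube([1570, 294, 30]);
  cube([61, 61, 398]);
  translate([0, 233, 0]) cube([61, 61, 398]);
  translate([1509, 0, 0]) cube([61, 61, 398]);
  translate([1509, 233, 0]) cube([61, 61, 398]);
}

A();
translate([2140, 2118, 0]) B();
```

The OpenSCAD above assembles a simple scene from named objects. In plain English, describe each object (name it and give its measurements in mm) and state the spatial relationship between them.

A is the wall frame of a small rectangular building: four walls, each 2360 mm tall and 125 mm thick, enclosing a footprint 5850 mm (x) by 4530 mm (y) outside-to-outside, with no floor or roof. The front and back walls (the −y and +y sides) span the full width; the two side walls fit between them.

B is a bench: a 1570×294 mm seat slab, 30 mm thick, top at z = 428 mm, on four 61×61 mm square legs flush with the seat corners and standing on z = 0.

The bench sits inside the house frame, centred.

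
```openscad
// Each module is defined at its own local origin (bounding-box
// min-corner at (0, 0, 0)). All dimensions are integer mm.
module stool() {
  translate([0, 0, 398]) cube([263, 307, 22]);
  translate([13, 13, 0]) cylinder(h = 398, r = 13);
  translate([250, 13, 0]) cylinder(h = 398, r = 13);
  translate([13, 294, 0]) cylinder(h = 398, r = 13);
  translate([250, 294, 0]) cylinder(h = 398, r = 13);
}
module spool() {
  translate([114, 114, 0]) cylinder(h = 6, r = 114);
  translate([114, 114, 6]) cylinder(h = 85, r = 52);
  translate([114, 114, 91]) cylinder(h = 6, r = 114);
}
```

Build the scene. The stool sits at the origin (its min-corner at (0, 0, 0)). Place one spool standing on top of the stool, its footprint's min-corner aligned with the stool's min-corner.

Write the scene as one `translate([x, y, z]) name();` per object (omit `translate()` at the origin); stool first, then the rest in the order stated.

stool();
translate([0, 0, 420]) spool();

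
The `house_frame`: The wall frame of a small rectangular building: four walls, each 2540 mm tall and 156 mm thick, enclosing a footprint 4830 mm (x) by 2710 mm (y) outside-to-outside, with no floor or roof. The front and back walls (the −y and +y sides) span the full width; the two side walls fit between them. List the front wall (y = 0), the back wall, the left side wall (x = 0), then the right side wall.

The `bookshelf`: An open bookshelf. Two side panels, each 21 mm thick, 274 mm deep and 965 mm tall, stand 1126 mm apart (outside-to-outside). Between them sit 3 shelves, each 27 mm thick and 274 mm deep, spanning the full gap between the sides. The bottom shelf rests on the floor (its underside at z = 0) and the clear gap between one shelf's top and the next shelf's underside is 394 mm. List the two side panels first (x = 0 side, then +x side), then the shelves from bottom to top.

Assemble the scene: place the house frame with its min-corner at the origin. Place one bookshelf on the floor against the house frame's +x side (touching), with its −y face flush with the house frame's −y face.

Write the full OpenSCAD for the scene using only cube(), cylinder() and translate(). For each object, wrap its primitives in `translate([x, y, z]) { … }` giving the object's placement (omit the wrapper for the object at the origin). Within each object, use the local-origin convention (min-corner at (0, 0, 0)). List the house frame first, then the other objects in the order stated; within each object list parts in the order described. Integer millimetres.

cube([4830, 156, 2540]);
translate([0, 2554, 0]) cube([4830, 156, 2540]);
translate([0, 156, 0]) cube([156, 2398, 2540]);
translate([4674, 156, 0]) cube([156, 2398, 2540]);
translate([4830, 0, 0]) {
  cube([21, 274, 965]);
  translate([1105, 0, 0]) cube([21, 274, 965]);
  translate([21, 0, 0]) cube([1084, 274, 27]);
  translate([21, 0, 421]) cube([1084, 274, 27]);
  translate([21, 0, 842]) cube([1084, 274, 27]);
}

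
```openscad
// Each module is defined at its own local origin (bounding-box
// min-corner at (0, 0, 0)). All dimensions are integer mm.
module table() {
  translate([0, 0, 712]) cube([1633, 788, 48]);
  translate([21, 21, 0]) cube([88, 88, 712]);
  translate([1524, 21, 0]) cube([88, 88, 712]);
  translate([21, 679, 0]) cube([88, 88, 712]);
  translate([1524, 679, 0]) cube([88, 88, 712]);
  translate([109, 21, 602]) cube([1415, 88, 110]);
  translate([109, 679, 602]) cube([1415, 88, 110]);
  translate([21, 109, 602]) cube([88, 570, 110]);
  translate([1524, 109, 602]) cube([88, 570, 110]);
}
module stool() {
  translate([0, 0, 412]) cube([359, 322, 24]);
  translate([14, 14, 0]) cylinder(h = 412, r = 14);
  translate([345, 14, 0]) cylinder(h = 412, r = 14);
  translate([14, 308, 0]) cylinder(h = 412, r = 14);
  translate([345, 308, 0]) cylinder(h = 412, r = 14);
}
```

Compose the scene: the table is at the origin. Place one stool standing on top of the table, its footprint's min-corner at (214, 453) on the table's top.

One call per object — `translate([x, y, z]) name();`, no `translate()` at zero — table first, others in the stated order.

table();
translate([214, 453, 760]) stool();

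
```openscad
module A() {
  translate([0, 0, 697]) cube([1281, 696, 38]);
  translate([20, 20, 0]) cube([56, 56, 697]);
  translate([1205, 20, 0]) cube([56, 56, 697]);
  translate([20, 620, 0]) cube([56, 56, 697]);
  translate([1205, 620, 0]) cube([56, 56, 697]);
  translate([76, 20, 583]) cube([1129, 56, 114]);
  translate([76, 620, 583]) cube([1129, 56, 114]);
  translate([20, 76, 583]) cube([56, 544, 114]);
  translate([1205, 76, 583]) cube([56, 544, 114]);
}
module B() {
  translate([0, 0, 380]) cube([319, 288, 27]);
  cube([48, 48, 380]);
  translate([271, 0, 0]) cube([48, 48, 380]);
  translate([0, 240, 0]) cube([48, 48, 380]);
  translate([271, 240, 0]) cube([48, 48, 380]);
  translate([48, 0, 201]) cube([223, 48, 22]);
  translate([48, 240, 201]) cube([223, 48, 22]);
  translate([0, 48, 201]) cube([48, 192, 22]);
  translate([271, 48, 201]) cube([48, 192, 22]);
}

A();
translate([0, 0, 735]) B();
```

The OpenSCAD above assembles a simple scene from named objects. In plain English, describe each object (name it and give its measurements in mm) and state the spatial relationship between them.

A is a rectangular dining table. The top is 1281×696×38 mm with its upper surface at z = 735 mm. It stands on four 56×56 mm square legs, each inset 20 mm from the nearest pair of top edges, running from the floor to the underside of the top. Four apron rails, 56 mm thick and 114 mm tall, run between adjacent legs with their top edges flush with the underside of the top and their outer faces flush with the legs' outer faces.

B is a four-legged stool. The seat is 319×288 mm, 27 mm thick, top at z = 407 mm. It stands on four square legs, each 48×48 mm in cross-section, from z = 0 to the seat underside, each flush with a corner of the seat. Four stretchers, 48 mm wide and 22 mm tall, connect adjacent legs with their undersides at z = 201 mm, each running between the inner faces of the legs it joins and aligned with the legs' outer faces on the other axis.

The stool is on top of the table.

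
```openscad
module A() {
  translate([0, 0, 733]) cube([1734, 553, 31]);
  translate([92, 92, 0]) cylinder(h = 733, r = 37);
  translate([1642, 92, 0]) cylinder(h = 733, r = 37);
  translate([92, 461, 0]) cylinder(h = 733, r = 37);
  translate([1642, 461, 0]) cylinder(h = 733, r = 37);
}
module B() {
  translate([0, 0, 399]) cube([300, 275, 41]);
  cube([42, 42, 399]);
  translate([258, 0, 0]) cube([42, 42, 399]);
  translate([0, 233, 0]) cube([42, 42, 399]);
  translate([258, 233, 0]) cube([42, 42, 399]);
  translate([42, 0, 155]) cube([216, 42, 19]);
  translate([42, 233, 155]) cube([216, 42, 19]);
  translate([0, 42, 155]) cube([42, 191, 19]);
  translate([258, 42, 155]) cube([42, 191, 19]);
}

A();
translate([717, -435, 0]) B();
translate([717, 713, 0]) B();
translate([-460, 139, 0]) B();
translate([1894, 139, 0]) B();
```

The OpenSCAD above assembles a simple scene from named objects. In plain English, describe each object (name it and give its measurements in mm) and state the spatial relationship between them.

A is a rectangular dining table. The top is 1734×553×31 mm with its upper surface at z = 764 mm. It stands on four round legs of 74 mm diameter, each leg's bounding box inset 55 mm from the nearest pair of top edges, running from the floor to the underside of the top.

B is a four-legged stool. The seat is 300×275 mm, 41 mm thick, top at z = 440 mm. It stands on four square legs, each 42×42 mm in cross-section, from z = 0 to the seat underside, each flush with a corner of the seat. Four stretchers, 42 mm wide and 19 mm tall, connect adjacent legs with their undersides at z = 155 mm, each running between the inner faces of the legs it joins and aligned with the legs' outer faces on the other axis.

Four stools sit around the table at the −y, +y, −x, +x sides.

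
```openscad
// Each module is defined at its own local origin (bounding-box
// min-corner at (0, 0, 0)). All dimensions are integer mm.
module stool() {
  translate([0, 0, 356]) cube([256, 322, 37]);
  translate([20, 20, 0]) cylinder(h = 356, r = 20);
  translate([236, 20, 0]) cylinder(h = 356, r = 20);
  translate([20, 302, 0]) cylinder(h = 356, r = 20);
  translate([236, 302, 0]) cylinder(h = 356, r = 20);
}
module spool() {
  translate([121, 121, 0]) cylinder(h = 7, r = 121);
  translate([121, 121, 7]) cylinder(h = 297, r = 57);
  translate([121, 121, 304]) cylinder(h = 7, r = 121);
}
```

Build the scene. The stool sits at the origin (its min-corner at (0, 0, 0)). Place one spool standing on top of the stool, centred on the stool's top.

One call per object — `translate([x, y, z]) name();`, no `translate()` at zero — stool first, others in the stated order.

stool();
translate([7, 40, 393]) spool();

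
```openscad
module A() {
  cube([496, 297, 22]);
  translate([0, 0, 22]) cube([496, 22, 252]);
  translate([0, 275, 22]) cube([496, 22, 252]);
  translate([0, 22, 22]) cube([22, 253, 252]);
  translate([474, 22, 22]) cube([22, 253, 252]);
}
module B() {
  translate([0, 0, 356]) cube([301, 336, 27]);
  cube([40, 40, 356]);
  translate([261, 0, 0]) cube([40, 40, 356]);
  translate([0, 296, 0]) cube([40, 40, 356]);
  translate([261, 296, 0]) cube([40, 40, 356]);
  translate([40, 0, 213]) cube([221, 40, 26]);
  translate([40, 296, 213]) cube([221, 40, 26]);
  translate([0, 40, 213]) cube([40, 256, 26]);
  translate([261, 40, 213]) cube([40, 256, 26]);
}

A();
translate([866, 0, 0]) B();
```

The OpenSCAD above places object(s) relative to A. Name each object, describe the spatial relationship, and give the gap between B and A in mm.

A is an open box. B is a stool. The stool is on the floor beside the open box on its +x side. The gap between the stool and the open box is 370 mm.

The stool's nearest face is 370 mm from the open box's +x face.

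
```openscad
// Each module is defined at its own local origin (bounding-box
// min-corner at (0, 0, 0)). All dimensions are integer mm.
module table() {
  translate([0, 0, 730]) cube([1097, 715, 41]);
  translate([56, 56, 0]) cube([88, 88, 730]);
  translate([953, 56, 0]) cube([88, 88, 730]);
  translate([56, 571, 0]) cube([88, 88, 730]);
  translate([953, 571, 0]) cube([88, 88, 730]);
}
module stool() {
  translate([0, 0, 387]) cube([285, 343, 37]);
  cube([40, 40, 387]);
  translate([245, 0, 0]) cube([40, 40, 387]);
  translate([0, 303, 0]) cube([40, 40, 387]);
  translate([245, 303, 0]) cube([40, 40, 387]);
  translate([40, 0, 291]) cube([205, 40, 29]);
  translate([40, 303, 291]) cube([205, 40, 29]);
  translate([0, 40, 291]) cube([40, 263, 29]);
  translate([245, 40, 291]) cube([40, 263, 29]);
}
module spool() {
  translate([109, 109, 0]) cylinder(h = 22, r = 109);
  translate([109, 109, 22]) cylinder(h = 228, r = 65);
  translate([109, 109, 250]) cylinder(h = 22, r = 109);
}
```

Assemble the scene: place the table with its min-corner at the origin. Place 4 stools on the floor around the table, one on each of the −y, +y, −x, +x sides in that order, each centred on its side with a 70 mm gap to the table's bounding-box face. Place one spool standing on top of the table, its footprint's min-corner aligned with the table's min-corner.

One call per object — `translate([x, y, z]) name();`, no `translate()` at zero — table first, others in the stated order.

table();
translate([406, -413, 0]) stool();
translate([406, 785, 0]) stool();
translate([-355, 186, 0]) stool();
translate([1167, 186, 0]) stool();
translate([0, 0, 771]) spool();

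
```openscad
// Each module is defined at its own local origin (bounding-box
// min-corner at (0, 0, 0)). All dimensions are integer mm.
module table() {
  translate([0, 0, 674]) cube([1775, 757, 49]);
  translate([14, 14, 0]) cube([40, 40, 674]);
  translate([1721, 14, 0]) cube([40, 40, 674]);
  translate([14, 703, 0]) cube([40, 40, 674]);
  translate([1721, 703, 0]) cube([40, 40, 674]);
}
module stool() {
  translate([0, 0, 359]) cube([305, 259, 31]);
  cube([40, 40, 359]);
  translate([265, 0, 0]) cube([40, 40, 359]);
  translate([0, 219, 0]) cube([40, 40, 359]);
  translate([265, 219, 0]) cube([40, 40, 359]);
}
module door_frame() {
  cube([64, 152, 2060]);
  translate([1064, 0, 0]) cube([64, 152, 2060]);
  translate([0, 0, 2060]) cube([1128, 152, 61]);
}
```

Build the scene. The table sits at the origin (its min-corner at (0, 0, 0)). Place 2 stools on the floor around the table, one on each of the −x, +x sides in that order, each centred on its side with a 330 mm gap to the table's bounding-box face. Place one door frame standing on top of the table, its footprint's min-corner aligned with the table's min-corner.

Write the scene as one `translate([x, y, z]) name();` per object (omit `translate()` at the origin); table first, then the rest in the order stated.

table();
translate([-635, 249, 0]) stool();
translate([2105, 249, 0]) stool();
translate([0, 0, 723]) door_frame();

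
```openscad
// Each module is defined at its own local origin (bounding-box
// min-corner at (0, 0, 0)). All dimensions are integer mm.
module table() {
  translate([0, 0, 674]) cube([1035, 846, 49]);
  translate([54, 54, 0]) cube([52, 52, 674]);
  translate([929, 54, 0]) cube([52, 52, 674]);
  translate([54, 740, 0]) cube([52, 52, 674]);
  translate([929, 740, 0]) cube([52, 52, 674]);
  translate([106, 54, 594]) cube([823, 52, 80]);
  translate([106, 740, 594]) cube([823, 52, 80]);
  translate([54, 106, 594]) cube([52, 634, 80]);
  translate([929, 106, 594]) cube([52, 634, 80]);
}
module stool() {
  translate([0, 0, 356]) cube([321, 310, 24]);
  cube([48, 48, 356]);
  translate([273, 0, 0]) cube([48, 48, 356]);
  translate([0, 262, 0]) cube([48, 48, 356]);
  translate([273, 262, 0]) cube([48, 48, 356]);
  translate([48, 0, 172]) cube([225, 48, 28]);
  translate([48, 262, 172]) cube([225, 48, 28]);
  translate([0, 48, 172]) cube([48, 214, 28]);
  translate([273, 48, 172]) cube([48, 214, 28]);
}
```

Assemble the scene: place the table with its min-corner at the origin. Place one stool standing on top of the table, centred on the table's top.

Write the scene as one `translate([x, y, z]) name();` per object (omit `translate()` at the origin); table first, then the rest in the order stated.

table();
translate([357, 268, 723]) stool();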